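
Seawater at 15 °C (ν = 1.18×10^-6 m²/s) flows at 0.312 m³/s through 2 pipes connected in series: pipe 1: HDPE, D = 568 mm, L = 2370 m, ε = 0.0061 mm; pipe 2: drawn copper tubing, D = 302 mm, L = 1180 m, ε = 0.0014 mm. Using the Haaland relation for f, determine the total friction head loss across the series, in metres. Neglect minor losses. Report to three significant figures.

Pipe 1: V = 1.231 m/s, Re = 5.93×10^5, ε/D = 1.07×10^-5, f = 0.01281, h_1 = f(L/D)V²/2g = 4.131 m
Pipe 2: V = 4.356 m/s, Re = 1.11×10^6, ε/D = 4.64×10^-6, f = 0.01146, h_2 = f(L/D)V²/2g = 43.31 m
Series → Q common, losses add: H = Σh = 47.44 m

H ≈ 47.4 m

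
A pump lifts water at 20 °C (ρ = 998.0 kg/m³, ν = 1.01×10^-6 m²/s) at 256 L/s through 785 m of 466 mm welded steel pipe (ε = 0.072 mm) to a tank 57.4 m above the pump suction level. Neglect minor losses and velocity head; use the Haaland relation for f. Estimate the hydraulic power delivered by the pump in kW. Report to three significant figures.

V = 4Q/(πD²) = 1.501 m/s; Re = 6.93×10^5; ε/D = 1.55×10^-4; f = 0.01443
h_f = f(L/D)V²/2g = 2.792 m
Total head H = z + h_f = 57.4 + 2.792 = 60.19 m
P_hyd = ρgQH = 998.0·9.81·0.256·60.19 = 150.9 kW

P_hyd ≈ 151 kW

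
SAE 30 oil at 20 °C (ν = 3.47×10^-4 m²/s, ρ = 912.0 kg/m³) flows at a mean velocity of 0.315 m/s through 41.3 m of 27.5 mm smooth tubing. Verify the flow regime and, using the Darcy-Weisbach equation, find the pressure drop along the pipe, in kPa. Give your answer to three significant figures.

Δp ≈ 174 kPa

Re = VD/ν = 0.315·0.02750/3.47×10^-4 = 25.0 → laminar (Re < 2300)
f = 64/Re = 2.564
h_f = f(L/D)V²/(2g) = 2.564·(41.3/0.02750)·0.315²/(2·9.81) = 19.47 m
Δp = ρg·h_f = 912.0·9.81·19.47 = 174.2 kPa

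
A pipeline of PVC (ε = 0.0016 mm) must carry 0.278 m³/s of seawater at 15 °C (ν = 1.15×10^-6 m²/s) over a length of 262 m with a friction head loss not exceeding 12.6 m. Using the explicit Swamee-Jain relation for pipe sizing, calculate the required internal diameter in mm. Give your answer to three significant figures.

D ≈ 276 mm

Swamee-Jain (Type III): D = 0.66·[ε^1.25·(LQ²/(gh_f))^4.75 + ν·Q^9.4·(L/(gh_f))^5.2]^0.04
LQ²/(gh_f) = 0.1638; L/(gh_f) = 2.120
Term 1 = ε^1.25·(…)^4.75 = 1.06×10^-11; Term 2 = ν·Q^9.4·(…)^5.2 = 3.40×10^-10
D = 0.66·(1.06×10^-11 + 3.40×10^-10)^0.04 = 0.2763 m = 276 mm
Check: V = 4.64 m/s, Re = 1.11×10^6, f = 0.01155, h_f = 12.0 m ≈ 12.6 m ✓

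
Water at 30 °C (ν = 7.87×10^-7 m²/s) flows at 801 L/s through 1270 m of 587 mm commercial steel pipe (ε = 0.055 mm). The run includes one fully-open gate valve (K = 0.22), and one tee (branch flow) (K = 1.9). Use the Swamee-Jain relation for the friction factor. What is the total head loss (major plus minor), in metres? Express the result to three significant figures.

H_L ≈ 13.2 m

V = 4Q/(πD²) = 2.960 m/s; V²/2g = 0.4465 m
Re = 2.21×10^6, ε/D = 9.37×10^-5 → f = 0.01270 (Swamee-Jain)
Major: h_f = f(L/D)·V²/2g = 0.01270·2164·0.4465 = 12.27 m
Minor: ΣK = 2.12; h_m = ΣK·V²/2g = 0.9466 m
Total H_L = 12.27 + 0.9466 = 13.21 m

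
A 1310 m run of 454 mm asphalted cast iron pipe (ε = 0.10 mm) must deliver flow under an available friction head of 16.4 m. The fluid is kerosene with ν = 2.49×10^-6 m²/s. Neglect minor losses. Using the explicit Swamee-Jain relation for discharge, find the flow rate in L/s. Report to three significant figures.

Swamee-Jain (Type II): Q = -0.965·√(gD⁵h_f/L)·ln[ε/(3.7D) + √(3.17ν²L/(gD³h_f))]
√(gD⁵h_f/L) = √(9.81·0.454⁵·16.4/1310) = 0.04867
ε/(3.7D) = 5.95×10^-5; √(3.17ν²L/(gD³h_f)) = 4.14×10^-5
Q = -0.965·0.04867·ln(1.009×10^-4) = 0.4322 m³/s
Check: V = 2.67 m/s, Re = 4.87×10^5, f = 0.01573, h_f = 16.5 m ≈ 16.4 m ✓

Q ≈ 432 L/s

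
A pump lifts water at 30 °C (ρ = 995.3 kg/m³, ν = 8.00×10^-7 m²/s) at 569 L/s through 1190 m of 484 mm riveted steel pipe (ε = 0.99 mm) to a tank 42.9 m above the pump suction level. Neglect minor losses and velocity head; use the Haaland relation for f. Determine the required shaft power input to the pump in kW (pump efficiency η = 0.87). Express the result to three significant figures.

P_shaft ≈ 455 kW

V = 4Q/(πD²) = 3.093 m/s; Re = 1.87×10^6; ε/D = 0.00205; f = 0.02369
h_f = f(L/D)V²/2g = 28.40 m
Total head H = z + h_f = 42.9 + 28.40 = 71.30 m
P_hyd = ρgQH = 995.3·9.81·0.569·71.30 = 396.1 kW
P_shaft = P_hyd/η = 396.1/0.87 = 455.3 kW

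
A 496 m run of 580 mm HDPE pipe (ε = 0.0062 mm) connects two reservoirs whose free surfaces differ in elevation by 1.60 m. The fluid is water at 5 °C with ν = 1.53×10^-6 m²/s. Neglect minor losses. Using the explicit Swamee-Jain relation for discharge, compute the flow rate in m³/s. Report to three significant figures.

Swamee-Jain (Type II): Q = -0.965·√(gD⁵h_f/L)·ln[ε/(3.7D) + √(3.17ν²L/(gD³h_f))]
√(gD⁵h_f/L) = √(9.81·0.580⁵·1.60/496) = 0.04557
ε/(3.7D) = 2.89×10^-6; √(3.17ν²L/(gD³h_f)) = 3.47×10^-5
Q = -0.965·0.04557·ln(3.756×10^-5) = 0.4481 m³/s
Check: V = 1.70 m/s, Re = 6.43×10^5, f = 0.01272, h_f = 1.60 m ≈ 1.60 m ✓

Q ≈ 0.448 m³/s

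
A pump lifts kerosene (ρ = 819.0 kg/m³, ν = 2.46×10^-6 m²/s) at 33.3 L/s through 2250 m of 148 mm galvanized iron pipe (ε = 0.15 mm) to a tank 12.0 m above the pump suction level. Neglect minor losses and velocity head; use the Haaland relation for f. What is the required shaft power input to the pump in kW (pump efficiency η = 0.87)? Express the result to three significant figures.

V = 4Q/(πD²) = 1.936 m/s; Re = 1.16×10^5; ε/D = 0.00101; f = 0.02173
h_f = f(L/D)V²/2g = 63.09 m
Total head H = z + h_f = 12.0 + 63.09 = 75.09 m
P_hyd = ρgQH = 819.0·9.81·0.0333·75.09 = 20.09 kW
P_shaft = P_hyd/η = 20.09/0.87 = 23.09 kW

P_shaft ≈ 23.1 kW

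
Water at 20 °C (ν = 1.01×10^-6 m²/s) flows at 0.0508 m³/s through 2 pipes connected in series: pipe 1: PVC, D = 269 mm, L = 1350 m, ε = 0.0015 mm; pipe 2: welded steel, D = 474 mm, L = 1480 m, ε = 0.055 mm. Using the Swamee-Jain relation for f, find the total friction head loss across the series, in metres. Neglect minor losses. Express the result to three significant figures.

H ≈ 3.31 m

Pipe 1: V = 0.8939 m/s, Re = 2.38×10^5, ε/D = 5.58×10^-6, f = 0.01507, h_1 = f(L/D)V²/2g = 3.081 m
Pipe 2: V = 0.2879 m/s, Re = 1.35×10^5, ε/D = 1.16×10^-4, f = 0.01759, h_2 = f(L/D)V²/2g = 0.2320 m
Series → Q common, losses add: H = Σh = 3.313 m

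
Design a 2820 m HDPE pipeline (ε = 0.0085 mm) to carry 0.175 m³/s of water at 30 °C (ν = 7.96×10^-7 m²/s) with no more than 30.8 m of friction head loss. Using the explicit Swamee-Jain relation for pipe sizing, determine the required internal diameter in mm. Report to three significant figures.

D ≈ 313 mm

Swamee-Jain (Type III): D = 0.66·[ε^1.25·(LQ²/(gh_f))^4.75 + ν·Q^9.4·(L/(gh_f))^5.2]^0.04
LQ²/(gh_f) = 0.2858; L/(gh_f) = 9.333
Term 1 = ε^1.25·(…)^4.75 = 1.20×10^-9; Term 2 = ν·Q^9.4·(…)^5.2 = 6.75×10^-9
D = 0.66·(1.20×10^-9 + 6.75×10^-9)^0.04 = 0.3130 m = 313 mm
Check: V = 2.27 m/s, Re = 8.94×10^5, f = 0.01242, h_f = 29.5 m ≈ 30.8 m ✓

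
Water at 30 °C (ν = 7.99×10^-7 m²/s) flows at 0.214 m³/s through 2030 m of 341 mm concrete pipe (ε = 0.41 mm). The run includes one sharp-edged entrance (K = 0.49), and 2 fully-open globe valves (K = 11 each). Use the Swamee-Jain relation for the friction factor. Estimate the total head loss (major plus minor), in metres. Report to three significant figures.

H_L ≈ 41.1 m

V = 4Q/(πD²) = 2.343 m/s; V²/2g = 0.2799 m
Re = 1.00×10^6, ε/D = 0.00120 → f = 0.02090 (Swamee-Jain)
Major: h_f = f(L/D)·V²/2g = 0.02090·5953·0.2799 = 34.82 m
Minor: ΣK = 22.5; h_m = ΣK·V²/2g = 6.294 m
Total H_L = 34.82 + 6.294 = 41.11 m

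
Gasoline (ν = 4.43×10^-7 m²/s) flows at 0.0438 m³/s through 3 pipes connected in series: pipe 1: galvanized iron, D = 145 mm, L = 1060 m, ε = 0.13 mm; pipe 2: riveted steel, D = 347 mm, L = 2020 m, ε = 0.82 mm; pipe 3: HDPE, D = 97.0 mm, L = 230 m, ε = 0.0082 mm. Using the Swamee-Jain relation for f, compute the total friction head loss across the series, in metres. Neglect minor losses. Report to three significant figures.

Pipe 1: V = 2.652 m/s, Re = 8.68×10^5, ε/D = 8.97×10^-4, f = 0.01960, h_1 = f(L/D)V²/2g = 51.38 m
Pipe 2: V = 0.4632 m/s, Re = 3.63×10^5, ε/D = 0.00236, f = 0.02507, h_2 = f(L/D)V²/2g = 1.596 m
Pipe 3: V = 5.927 m/s, Re = 1.30×10^6, ε/D = 8.45×10^-5, f = 0.01298, h_3 = f(L/D)V²/2g = 55.12 m
Series → Q common, losses add: H = Σh = 108.1 m

H ≈ 108 m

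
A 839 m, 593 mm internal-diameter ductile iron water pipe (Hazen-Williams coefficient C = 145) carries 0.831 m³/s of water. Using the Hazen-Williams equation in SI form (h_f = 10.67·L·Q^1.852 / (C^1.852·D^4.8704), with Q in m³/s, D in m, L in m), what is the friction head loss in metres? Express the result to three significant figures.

h_f ≈ 8.04 m

h_f = 10.67·839·0.831^1.852 / (145^1.852·0.593^4.8704) = 8.044 m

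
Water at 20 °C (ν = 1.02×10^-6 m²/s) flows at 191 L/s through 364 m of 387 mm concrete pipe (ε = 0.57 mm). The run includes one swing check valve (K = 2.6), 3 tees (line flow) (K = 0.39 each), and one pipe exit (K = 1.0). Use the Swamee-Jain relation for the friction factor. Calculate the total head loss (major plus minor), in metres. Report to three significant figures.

H_L ≈ 3.43 m

V = 4Q/(πD²) = 1.624 m/s; V²/2g = 0.1344 m
Re = 6.16×10^5, ε/D = 0.00147 → f = 0.02210 (Swamee-Jain)
Major: h_f = f(L/D)·V²/2g = 0.02210·940.6·0.1344 = 2.794 m
Minor: ΣK = 4.77; h_m = ΣK·V²/2g = 0.6410 m
Total H_L = 2.794 + 0.6410 = 3.435 m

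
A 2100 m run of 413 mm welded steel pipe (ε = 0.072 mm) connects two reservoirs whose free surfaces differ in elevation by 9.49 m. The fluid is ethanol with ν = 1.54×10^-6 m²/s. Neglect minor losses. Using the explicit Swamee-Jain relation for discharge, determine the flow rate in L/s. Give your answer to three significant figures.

Swamee-Jain (Type II): Q = -0.965·√(gD⁵h_f/L)·ln[ε/(3.7D) + √(3.17ν²L/(gD³h_f))]
√(gD⁵h_f/L) = √(9.81·0.413⁵·9.49/2100) = 0.02308
ε/(3.7D) = 4.71×10^-5; √(3.17ν²L/(gD³h_f)) = 4.91×10^-5
Q = -0.965·0.02308·ln(9.618×10^-5) = 0.2060 m³/s
Check: V = 1.54 m/s, Re = 4.12×10^5, f = 0.01555, h_f = 9.53 m ≈ 9.49 m ✓

Q ≈ 206 L/s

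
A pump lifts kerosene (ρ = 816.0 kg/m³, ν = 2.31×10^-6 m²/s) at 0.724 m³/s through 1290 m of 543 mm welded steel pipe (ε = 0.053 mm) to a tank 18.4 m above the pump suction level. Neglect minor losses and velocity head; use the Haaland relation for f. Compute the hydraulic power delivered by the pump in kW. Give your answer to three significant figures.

P_hyd ≈ 200 kW

V = 4Q/(πD²) = 3.126 m/s; Re = 7.35×10^5; ε/D = 9.76×10^-5; f = 0.01366
h_f = f(L/D)V²/2g = 16.17 m
Total head H = z + h_f = 18.4 + 16.17 = 34.57 m
P_hyd = ρgQH = 816.0·9.81·0.724·34.57 = 200.4 kW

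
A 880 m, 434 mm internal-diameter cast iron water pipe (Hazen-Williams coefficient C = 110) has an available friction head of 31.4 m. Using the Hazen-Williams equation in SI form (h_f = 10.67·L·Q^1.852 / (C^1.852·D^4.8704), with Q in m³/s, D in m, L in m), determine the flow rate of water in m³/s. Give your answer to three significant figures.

Rearranging: Q = [h_f·C^1.852·D^4.8704 / (10.67·L)]^(1/1.852)
Q = [31.4·110^1.852·0.434^4.8704 / (10.67·880)]^0.540 = 0.5640 m³/s

Q ≈ 0.564 m³/s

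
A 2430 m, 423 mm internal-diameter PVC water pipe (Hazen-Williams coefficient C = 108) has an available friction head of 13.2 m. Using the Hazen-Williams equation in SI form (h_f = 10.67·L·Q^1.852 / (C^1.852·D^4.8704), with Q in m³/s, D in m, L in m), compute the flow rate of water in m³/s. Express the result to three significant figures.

Rearranging: Q = [h_f·C^1.852·D^4.8704 / (10.67·L)]^(1/1.852)
Q = [13.2·108^1.852·0.423^4.8704 / (10.67·2430)]^0.540 = 0.1873 m³/s

Q ≈ 0.187 m³/s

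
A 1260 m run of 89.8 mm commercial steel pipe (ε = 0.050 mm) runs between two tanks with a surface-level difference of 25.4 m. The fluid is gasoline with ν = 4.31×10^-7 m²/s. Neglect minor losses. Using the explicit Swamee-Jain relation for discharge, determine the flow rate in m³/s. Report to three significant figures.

Q ≈ 0.00876 m³/s

Swamee-Jain (Type II): Q = -0.965·√(gD⁵h_f/L)·ln[ε/(3.7D) + √(3.17ν²L/(gD³h_f))]
√(gD⁵h_f/L) = √(9.81·0.0898⁵·25.4/1260) = 0.001075
ε/(3.7D) = 1.50×10^-4; √(3.17ν²L/(gD³h_f)) = 6.41×10^-5
Q = -0.965·0.001075·ln(2.146×10^-4) = 0.008759 m³/s
Check: V = 1.38 m/s, Re = 2.88×10^5, f = 0.01870, h_f = 25.6 m ≈ 25.4 m ✓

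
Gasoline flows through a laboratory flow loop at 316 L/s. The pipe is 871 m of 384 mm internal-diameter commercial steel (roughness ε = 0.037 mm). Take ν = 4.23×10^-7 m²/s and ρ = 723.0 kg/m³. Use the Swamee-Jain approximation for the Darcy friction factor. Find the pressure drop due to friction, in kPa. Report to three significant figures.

Δp ≈ 77.3 kPa

V = 4Q/(πD²) = 4·0.316/(π·0.384²) = 2.729 m/s
Re = VD/ν = 2.729·0.384/4.23×10^-7 = 2.48×10^6 → turbulent
ε/D = 0.037/384 = 9.64×10^-5
Swamee-Jain: f = 0.01267
h_f = f(L/D)V²/(2g) = 0.01267·(871/0.384)·2.729²/(2·9.81) = 10.91 m
Δp = ρg·h_f = 723.0·9.81·10.91 = 77.35 kPa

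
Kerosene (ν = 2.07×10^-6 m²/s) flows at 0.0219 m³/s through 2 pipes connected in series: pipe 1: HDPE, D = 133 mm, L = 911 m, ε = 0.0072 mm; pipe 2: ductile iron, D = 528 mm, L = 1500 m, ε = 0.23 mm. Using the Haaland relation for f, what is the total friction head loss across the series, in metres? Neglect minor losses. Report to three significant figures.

Pipe 1: V = 1.576 m/s, Re = 1.01×10^5, ε/D = 5.41×10^-5, f = 0.01801, h_1 = f(L/D)V²/2g = 15.62 m
Pipe 2: V = 0.1000 m/s, Re = 2.55×10^4, ε/D = 4.36×10^-4, f = 0.02515, h_2 = f(L/D)V²/2g = 0.03643 m
Series → Q common, losses add: H = Σh = 15.66 m

H ≈ 15.7 m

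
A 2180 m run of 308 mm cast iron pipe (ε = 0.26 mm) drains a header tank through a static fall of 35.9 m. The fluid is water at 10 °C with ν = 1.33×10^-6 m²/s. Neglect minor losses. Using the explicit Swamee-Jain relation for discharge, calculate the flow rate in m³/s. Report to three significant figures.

Q ≈ 0.168 m³/s

Swamee-Jain (Type II): Q = -0.965·√(gD⁵h_f/L)·ln[ε/(3.7D) + √(3.17ν²L/(gD³h_f))]
√(gD⁵h_f/L) = √(9.81·0.308⁵·35.9/2180) = 0.02116
ε/(3.7D) = 2.28×10^-4; √(3.17ν²L/(gD³h_f)) = 3.45×10^-5
Q = -0.965·0.02116·ln(2.626×10^-4) = 0.1684 m³/s
Check: V = 2.26 m/s, Re = 5.23×10^5, f = 0.01961, h_f = 36.1 m ≈ 35.9 m ✓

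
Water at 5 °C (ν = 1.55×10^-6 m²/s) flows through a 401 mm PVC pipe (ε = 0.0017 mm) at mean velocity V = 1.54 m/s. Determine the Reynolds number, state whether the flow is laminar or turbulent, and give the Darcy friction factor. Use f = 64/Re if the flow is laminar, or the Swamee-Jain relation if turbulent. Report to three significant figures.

Re ≈ 3.98×10^5; turbulent; f ≈ 0.0137

Re = VD/ν = 1.540·0.401/1.55×10^-6 = 3.98×10^5
Re > 4000 → turbulent; ε/D = 4.24×10^-6
Swamee-Jain: f = 0.01370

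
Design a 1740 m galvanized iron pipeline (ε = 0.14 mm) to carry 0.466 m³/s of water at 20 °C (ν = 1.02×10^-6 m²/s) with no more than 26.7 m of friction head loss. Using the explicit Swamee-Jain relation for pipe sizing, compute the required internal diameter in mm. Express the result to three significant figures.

D ≈ 457 mm

Swamee-Jain (Type III): D = 0.66·[ε^1.25·(LQ²/(gh_f))^4.75 + ν·Q^9.4·(L/(gh_f))^5.2]^0.04
LQ²/(gh_f) = 1.443; L/(gh_f) = 6.643
Term 1 = ε^1.25·(…)^4.75 = 8.68×10^-5; Term 2 = ν·Q^9.4·(…)^5.2 = 1.47×10^-5
D = 0.66·(8.68×10^-5 + 1.47×10^-5)^0.04 = 0.4569 m = 457 mm
Check: V = 2.84 m/s, Re = 1.27×10^6, f = 0.01567, h_f = 24.6 m ≈ 26.7 m ✓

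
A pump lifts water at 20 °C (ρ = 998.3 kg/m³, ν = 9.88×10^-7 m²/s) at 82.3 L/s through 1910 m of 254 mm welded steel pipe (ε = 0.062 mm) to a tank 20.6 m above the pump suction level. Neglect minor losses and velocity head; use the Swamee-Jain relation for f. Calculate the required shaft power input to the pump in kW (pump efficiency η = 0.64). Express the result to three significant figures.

V = 4Q/(πD²) = 1.624 m/s; Re = 4.18×10^5; ε/D = 2.44×10^-4; f = 0.01614
h_f = f(L/D)V²/2g = 16.32 m
Total head H = z + h_f = 20.6 + 16.32 = 36.92 m
P_hyd = ρgQH = 998.3·9.81·0.0823·36.92 = 29.76 kW
P_shaft = P_hyd/η = 29.76/0.64 = 46.50 kW

P_shaft ≈ 46.5 kW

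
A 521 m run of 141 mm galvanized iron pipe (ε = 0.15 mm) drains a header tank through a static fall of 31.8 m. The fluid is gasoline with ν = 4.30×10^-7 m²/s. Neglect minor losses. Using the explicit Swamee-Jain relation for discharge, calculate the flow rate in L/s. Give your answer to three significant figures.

Swamee-Jain (Type II): Q = -0.965·√(gD⁵h_f/L)·ln[ε/(3.7D) + √(3.17ν²L/(gD³h_f))]
√(gD⁵h_f/L) = √(9.81·0.141⁵·31.8/521) = 0.005777
ε/(3.7D) = 2.88×10^-4; √(3.17ν²L/(gD³h_f)) = 1.87×10^-5
Q = -0.965·0.005777·ln(3.062×10^-4) = 0.04510 m³/s
Check: V = 2.89 m/s, Re = 9.47×10^5, f = 0.02033, h_f = 32.0 m ≈ 31.8 m ✓

Q ≈ 45.1 L/s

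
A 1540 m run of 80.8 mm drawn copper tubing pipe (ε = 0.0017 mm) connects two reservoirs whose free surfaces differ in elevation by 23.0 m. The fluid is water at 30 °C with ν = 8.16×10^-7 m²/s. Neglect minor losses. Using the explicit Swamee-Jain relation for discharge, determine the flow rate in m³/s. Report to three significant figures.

Swamee-Jain (Type II): Q = -0.965·√(gD⁵h_f/L)·ln[ε/(3.7D) + √(3.17ν²L/(gD³h_f))]
√(gD⁵h_f/L) = √(9.81·0.0808⁵·23.0/1540) = 7.103×10^-4
ε/(3.7D) = 5.69×10^-6; √(3.17ν²L/(gD³h_f)) = 1.65×10^-4
Q = -0.965·7.103×10^-4·ln(1.709×10^-4) = 0.005946 m³/s
Check: V = 1.16 m/s, Re = 1.15×10^5, f = 0.01750, h_f = 22.9 m ≈ 23.0 m ✓

Q ≈ 0.00595 m³/s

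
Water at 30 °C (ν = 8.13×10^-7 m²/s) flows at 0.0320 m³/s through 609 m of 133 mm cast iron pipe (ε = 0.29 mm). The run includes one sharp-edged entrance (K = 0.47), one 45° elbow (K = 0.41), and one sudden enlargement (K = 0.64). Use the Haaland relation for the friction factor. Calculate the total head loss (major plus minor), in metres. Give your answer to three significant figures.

V = 4Q/(πD²) = 2.303 m/s; V²/2g = 0.2704 m
Re = 3.77×10^5, ε/D = 0.00218 → f = 0.02442 (Haaland)
Major: h_f = f(L/D)·V²/2g = 0.02442·4579·0.2704 = 30.23 m
Minor: ΣK = 1.52; h_m = ΣK·V²/2g = 0.4110 m
Total H_L = 30.23 + 0.4110 = 30.64 m

H_L ≈ 30.6 m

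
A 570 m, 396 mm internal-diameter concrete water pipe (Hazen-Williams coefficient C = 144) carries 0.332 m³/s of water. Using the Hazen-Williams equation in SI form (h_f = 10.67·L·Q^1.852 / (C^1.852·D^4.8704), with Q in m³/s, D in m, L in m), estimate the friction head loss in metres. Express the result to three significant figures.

h_f ≈ 7.23 m

h_f = 10.67·570·0.332^1.852 / (144^1.852·0.396^4.8704) = 7.232 m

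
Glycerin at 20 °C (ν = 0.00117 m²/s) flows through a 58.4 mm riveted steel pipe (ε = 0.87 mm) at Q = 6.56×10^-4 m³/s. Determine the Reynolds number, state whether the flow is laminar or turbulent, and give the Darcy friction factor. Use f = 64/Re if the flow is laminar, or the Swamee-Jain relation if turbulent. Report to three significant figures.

V = 4Q/(πD²) = 0.2449 m/s
Re = VD/ν = 0.2449·0.0584/0.00117 = 12.2
Re < 2300 → laminar → f = 64/Re = 5.236

Re ≈ 12.2; laminar; f = 64/Re ≈ 5.24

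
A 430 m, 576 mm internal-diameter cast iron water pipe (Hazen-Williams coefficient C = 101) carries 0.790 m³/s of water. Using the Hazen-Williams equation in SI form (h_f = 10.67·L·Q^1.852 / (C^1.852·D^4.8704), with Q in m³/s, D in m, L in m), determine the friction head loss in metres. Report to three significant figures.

h_f = 10.67·430·0.790^1.852 / (101^1.852·0.576^4.8704) = 8.450 m

h_f ≈ 8.45 m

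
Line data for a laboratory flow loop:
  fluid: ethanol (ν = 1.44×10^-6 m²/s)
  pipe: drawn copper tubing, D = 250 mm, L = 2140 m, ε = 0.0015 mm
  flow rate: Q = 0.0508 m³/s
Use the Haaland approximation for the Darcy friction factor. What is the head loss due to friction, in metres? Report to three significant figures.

h_f ≈ 7.41 m

V = 4Q/(πD²) = 4·0.0508/(π·0.250²) = 1.035 m/s
Re = VD/ν = 1.035·0.250/1.44×10^-6 = 1.80×10^5 → turbulent
ε/D = 0.0015/250 = 6.00×10^-6
Haaland: f = 0.01586
h_f = f(L/D)V²/(2g) = 0.01586·(2140/0.250)·1.035²/(2·9.81) = 7.411 m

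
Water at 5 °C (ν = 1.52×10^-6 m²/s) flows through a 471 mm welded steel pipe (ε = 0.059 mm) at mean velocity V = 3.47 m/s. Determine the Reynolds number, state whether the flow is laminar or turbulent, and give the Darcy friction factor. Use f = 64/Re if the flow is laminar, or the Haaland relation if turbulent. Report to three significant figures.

Re ≈ 1.08×10^6; turbulent; f ≈ 0.0136

Re = VD/ν = 3.470·0.471/1.52×10^-6 = 1.08×10^6
Re > 4000 → turbulent; ε/D = 1.25×10^-4
Haaland: f = 0.01361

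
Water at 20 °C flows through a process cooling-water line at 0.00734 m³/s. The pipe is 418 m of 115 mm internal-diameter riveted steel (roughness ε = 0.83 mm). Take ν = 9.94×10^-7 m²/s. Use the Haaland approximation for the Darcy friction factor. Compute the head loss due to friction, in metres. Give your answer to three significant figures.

V = 4Q/(πD²) = 4·0.00734/(π·0.115²) = 0.7067 m/s
Re = VD/ν = 0.7067·0.115/9.94×10^-7 = 8.18×10^4 → turbulent
ε/D = 0.83/115 = 0.00722
Haaland: f = 0.03494
h_f = f(L/D)V²/(2g) = 0.03494·(418/0.115)·0.7067²/(2·9.81) = 3.232 m

h_f ≈ 3.23 m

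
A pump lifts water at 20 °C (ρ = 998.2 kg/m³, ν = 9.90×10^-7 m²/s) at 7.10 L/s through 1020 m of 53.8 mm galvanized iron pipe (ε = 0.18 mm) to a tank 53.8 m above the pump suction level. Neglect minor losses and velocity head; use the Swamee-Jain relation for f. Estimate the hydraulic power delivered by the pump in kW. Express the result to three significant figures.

P_hyd ≈ 22.0 kW

V = 4Q/(πD²) = 3.123 m/s; Re = 1.70×10^5; ε/D = 0.00335; f = 0.02791
h_f = f(L/D)V²/2g = 263.1 m
Total head H = z + h_f = 53.8 + 263.1 = 316.9 m
P_hyd = ρgQH = 998.2·9.81·0.00710·316.9 = 22.03 kW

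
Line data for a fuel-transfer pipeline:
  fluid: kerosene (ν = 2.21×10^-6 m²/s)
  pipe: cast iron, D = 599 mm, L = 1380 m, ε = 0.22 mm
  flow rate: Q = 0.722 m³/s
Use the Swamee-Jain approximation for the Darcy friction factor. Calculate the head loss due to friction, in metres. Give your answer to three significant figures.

V = 4Q/(πD²) = 4·0.722/(π·0.599²) = 2.562 m/s
Re = VD/ν = 2.562·0.599/2.21×10^-6 = 6.94×10^5 → turbulent
ε/D = 0.22/599 = 3.67×10^-4
Swamee-Jain: f = 0.01658
h_f = f(L/D)V²/(2g) = 0.01658·(1380/0.599)·2.562²/(2·9.81) = 12.78 m

h_f ≈ 12.8 m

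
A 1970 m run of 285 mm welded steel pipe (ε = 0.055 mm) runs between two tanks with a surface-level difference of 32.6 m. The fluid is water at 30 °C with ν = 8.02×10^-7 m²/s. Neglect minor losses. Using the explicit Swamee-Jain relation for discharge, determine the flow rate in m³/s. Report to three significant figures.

Q ≈ 0.160 m³/s

Swamee-Jain (Type II): Q = -0.965·√(gD⁵h_f/L)·ln[ε/(3.7D) + √(3.17ν²L/(gD³h_f))]
√(gD⁵h_f/L) = √(9.81·0.285⁵·32.6/1970) = 0.01747
ε/(3.7D) = 5.22×10^-5; √(3.17ν²L/(gD³h_f)) = 2.33×10^-5
Q = -0.965·0.01747·ln(7.545×10^-5) = 0.1600 m³/s
Check: V = 2.51 m/s, Re = 8.91×10^5, f = 0.01479, h_f = 32.8 m ≈ 32.6 m ✓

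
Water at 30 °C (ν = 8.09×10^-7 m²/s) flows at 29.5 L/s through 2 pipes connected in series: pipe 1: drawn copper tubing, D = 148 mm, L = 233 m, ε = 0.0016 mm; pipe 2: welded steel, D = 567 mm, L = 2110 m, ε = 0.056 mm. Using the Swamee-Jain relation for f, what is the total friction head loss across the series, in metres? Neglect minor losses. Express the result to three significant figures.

H ≈ 3.44 m

Pipe 1: V = 1.715 m/s, Re = 3.14×10^5, ε/D = 1.08×10^-5, f = 0.01439, h_1 = f(L/D)V²/2g = 3.394 m
Pipe 2: V = 0.1168 m/s, Re = 8.19×10^4, ε/D = 9.88×10^-5, f = 0.01916, h_2 = f(L/D)V²/2g = 0.04959 m
Series → Q common, losses add: H = Σh = 3.444 m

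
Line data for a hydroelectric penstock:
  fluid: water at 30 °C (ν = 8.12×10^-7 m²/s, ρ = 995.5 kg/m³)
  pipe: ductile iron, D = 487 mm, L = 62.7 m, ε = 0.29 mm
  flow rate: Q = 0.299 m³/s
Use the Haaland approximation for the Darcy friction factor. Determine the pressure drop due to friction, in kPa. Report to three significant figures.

V = 4Q/(πD²) = 4·0.299/(π·0.487²) = 1.605 m/s
Re = VD/ν = 1.605·0.487/8.12×10^-7 = 9.63×10^5 → turbulent
ε/D = 0.29/487 = 5.95×10^-4
Haaland: f = 0.01781
h_f = f(L/D)V²/(2g) = 0.01781·(62.7/0.487)·1.605²/(2·9.81) = 0.3011 m
Δp = ρg·h_f = 995.5·9.81·0.3011 = 2.941 kPa

Δp ≈ 2.94 kPa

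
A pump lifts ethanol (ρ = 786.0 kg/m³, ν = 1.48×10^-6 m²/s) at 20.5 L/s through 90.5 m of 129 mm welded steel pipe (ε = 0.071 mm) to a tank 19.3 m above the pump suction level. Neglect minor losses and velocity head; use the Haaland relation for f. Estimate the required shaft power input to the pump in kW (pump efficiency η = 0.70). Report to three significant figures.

V = 4Q/(πD²) = 1.569 m/s; Re = 1.37×10^5; ε/D = 5.50×10^-4; f = 0.01957
h_f = f(L/D)V²/2g = 1.722 m
Total head H = z + h_f = 19.3 + 1.722 = 21.02 m
P_hyd = ρgQH = 786.0·9.81·0.0205·21.02 = 3.323 kW
P_shaft = P_hyd/η = 3.323/0.70 = 4.747 kW

P_shaft ≈ 4.75 kW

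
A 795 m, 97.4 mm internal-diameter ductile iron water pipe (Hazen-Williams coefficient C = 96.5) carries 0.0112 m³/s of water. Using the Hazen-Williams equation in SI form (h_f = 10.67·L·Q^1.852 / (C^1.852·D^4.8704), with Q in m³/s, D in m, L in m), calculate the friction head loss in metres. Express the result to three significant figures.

h_f ≈ 36.9 m

h_f = 10.67·795·0.0112^1.852 / (96.5^1.852·0.0974^4.8704) = 36.85 m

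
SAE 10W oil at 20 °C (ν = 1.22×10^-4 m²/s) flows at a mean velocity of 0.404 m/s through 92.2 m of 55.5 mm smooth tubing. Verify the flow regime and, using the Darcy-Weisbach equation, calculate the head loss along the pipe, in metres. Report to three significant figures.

h_f ≈ 4.81 m

Re = VD/ν = 0.404·0.05550/1.22×10^-4 = 184 → laminar (Re < 2300)
f = 64/Re = 0.3482
h_f = f(L/D)V²/(2g) = 0.3482·(92.2/0.05550)·0.404²/(2·9.81) = 4.812 m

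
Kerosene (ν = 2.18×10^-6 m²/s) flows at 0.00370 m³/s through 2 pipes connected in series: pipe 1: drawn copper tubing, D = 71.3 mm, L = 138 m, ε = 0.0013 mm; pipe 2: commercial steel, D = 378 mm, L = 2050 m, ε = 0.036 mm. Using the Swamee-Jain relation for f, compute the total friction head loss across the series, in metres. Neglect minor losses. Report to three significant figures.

H ≈ 1.99 m

Pipe 1: V = 0.9267 m/s, Re = 3.03×10^4, ε/D = 1.82×10^-5, f = 0.02337, h_1 = f(L/D)V²/2g = 1.980 m
Pipe 2: V = 0.03297 m/s, Re = 5720, ε/D = 9.52×10^-5, f = 0.03648, h_2 = f(L/D)V²/2g = 0.01096 m
Series → Q common, losses add: H = Σh = 1.991 m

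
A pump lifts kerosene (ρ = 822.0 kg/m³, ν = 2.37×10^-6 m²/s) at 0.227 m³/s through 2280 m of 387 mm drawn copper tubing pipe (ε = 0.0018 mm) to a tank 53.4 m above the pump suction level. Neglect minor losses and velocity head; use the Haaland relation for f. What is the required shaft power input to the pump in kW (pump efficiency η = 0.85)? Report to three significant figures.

V = 4Q/(πD²) = 1.930 m/s; Re = 3.15×10^5; ε/D = 4.65×10^-6; f = 0.01425
h_f = f(L/D)V²/2g = 15.93 m
Total head H = z + h_f = 53.4 + 15.93 = 69.33 m
P_hyd = ρgQH = 822.0·9.81·0.227·69.33 = 126.9 kW
P_shaft = P_hyd/η = 126.9/0.85 = 149.3 kW

P_shaft ≈ 149 kW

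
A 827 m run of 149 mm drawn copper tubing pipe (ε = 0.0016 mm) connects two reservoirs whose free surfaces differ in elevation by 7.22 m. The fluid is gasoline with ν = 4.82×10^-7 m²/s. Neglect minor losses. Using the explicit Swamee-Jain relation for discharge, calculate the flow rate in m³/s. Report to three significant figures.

Swamee-Jain (Type II): Q = -0.965·√(gD⁵h_f/L)·ln[ε/(3.7D) + √(3.17ν²L/(gD³h_f))]
√(gD⁵h_f/L) = √(9.81·0.149⁵·7.22/827) = 0.002508
ε/(3.7D) = 2.90×10^-6; √(3.17ν²L/(gD³h_f)) = 5.10×10^-5
Q = -0.965·0.002508·ln(5.389×10^-5) = 0.02379 m³/s
Check: V = 1.36 m/s, Re = 4.22×10^5, f = 0.01365, h_f = 7.19 m ≈ 7.22 m ✓

Q ≈ 0.0238 m³/s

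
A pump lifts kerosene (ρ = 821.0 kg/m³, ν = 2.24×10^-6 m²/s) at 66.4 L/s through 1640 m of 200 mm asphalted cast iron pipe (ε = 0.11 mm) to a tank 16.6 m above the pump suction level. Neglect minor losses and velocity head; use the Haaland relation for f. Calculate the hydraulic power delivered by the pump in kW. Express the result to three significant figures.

V = 4Q/(πD²) = 2.114 m/s; Re = 1.89×10^5; ε/D = 5.50×10^-4; f = 0.01899
h_f = f(L/D)V²/2g = 35.45 m
Total head H = z + h_f = 16.6 + 35.45 = 52.05 m
P_hyd = ρgQH = 821.0·9.81·0.0664·52.05 = 27.84 kW

P_hyd ≈ 27.8 kW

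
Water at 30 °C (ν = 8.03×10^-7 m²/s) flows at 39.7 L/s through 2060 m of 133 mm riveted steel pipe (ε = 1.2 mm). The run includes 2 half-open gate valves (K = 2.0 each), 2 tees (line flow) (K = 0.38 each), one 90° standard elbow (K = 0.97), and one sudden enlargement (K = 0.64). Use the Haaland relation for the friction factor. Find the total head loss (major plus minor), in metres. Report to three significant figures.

H_L ≈ 240 m

V = 4Q/(πD²) = 2.858 m/s; V²/2g = 0.4162 m
Re = 4.73×10^5, ε/D = 0.00902 → f = 0.03682 (Haaland)
Major: h_f = f(L/D)·V²/2g = 0.03682·15489·0.4162 = 237.3 m
Minor: ΣK = 6.37; h_m = ΣK·V²/2g = 2.651 m
Total H_L = 237.3 + 2.651 = 240.0 m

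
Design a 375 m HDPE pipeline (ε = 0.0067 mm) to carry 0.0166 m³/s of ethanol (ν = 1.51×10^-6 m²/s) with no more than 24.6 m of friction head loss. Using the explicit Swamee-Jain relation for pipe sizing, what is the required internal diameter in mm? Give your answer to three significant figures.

D ≈ 91.1 mm

Swamee-Jain (Type III): D = 0.66·[ε^1.25·(LQ²/(gh_f))^4.75 + ν·Q^9.4·(L/(gh_f))^5.2]^0.04
LQ²/(gh_f) = 4.282×10^-4; L/(gh_f) = 1.554
Term 1 = ε^1.25·(…)^4.75 = 3.41×10^-23; Term 2 = ν·Q^9.4·(…)^5.2 = 2.78×10^-22
D = 0.66·(3.41×10^-23 + 2.78×10^-22)^0.04 = 0.09105 m = 91.1 mm
Check: V = 2.55 m/s, Re = 1.54×10^5, f = 0.01692, h_f = 23.1 m ≈ 24.6 m ✓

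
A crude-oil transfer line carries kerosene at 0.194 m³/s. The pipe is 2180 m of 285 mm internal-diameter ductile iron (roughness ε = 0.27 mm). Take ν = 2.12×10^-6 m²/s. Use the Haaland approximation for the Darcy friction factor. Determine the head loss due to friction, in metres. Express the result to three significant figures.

h_f ≈ 72.4 m

V = 4Q/(πD²) = 4·0.194/(π·0.285²) = 3.041 m/s
Re = VD/ν = 3.041·0.285/2.12×10^-6 = 4.09×10^5 → turbulent
ε/D = 0.27/285 = 9.47×10^-4
Haaland: f = 0.02008
h_f = f(L/D)V²/(2g) = 0.02008·(2180/0.285)·3.041²/(2·9.81) = 72.38 m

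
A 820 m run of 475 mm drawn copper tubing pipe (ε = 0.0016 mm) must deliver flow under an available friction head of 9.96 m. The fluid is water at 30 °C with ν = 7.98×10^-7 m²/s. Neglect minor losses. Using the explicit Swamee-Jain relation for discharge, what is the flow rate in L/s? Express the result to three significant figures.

Q ≈ 581 L/s

Swamee-Jain (Type II): Q = -0.965·√(gD⁵h_f/L)·ln[ε/(3.7D) + √(3.17ν²L/(gD³h_f))]
√(gD⁵h_f/L) = √(9.81·0.475⁵·9.96/820) = 0.05368
ε/(3.7D) = 9.10×10^-7; √(3.17ν²L/(gD³h_f)) = 1.26×10^-5
Q = -0.965·0.05368·ln(1.348×10^-5) = 0.5809 m³/s
Check: V = 3.28 m/s, Re = 1.95×10^6, f = 0.01053, h_f = 9.96 m ≈ 9.96 m ✓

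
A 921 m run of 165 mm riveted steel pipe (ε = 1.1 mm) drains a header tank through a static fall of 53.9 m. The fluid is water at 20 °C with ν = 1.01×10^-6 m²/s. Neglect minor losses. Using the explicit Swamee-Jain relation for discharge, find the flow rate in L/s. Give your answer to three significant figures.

Swamee-Jain (Type II): Q = -0.965·√(gD⁵h_f/L)·ln[ε/(3.7D) + √(3.17ν²L/(gD³h_f))]
√(gD⁵h_f/L) = √(9.81·0.165⁵·53.9/921) = 0.008379
ε/(3.7D) = 0.00180; √(3.17ν²L/(gD³h_f)) = 3.54×10^-5
Q = -0.965·0.008379·ln(0.001837) = 0.05094 m³/s
Check: V = 2.38 m/s, Re = 3.89×10^5, f = 0.03350, h_f = 54.1 m ≈ 53.9 m ✓

Q ≈ 50.9 L/s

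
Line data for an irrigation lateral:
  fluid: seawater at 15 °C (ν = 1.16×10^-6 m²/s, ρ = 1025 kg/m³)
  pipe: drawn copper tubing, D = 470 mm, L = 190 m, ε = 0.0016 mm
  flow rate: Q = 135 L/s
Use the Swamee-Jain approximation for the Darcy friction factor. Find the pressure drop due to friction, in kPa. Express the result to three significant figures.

V = 4Q/(πD²) = 4·0.135/(π·0.470²) = 0.7781 m/s
Re = VD/ν = 0.7781·0.470/1.16×10^-6 = 3.15×10^5 → turbulent
ε/D = 0.0016/470 = 3.40×10^-6
Swamee-Jain: f = 0.01428
h_f = f(L/D)V²/(2g) = 0.01428·(190/0.470)·0.7781²/(2·9.81) = 0.1782 m
Δp = ρg·h_f = 1025·9.81·0.1782 = 1.792 kPa

Δp ≈ 1.79 kPa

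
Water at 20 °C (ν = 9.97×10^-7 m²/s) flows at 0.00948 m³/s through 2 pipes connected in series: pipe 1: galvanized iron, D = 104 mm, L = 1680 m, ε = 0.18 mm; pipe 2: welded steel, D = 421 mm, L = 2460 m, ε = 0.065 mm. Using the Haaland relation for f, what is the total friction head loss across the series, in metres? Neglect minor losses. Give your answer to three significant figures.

H ≈ 24.7 m

Pipe 1: V = 1.116 m/s, Re = 1.16×10^5, ε/D = 0.00173, f = 0.02403, h_1 = f(L/D)V²/2g = 24.64 m
Pipe 2: V = 0.06810 m/s, Re = 2.88×10^4, ε/D = 1.54×10^-4, f = 0.02387, h_2 = f(L/D)V²/2g = 0.03297 m
Series → Q common, losses add: H = Σh = 24.67 m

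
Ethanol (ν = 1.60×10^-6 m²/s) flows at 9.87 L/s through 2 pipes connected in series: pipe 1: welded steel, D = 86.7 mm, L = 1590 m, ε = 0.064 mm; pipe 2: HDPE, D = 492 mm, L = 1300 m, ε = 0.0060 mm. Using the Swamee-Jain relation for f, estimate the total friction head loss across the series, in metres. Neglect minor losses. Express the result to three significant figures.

Pipe 1: V = 1.672 m/s, Re = 9.06×10^4, ε/D = 7.38×10^-4, f = 0.02162, h_1 = f(L/D)V²/2g = 56.49 m
Pipe 2: V = 0.05192 m/s, Re = 1.60×10^4, ε/D = 1.22×10^-5, f = 0.02737, h_2 = f(L/D)V²/2g = 0.009934 m
Series → Q common, losses add: H = Σh = 56.50 m

H ≈ 56.5 m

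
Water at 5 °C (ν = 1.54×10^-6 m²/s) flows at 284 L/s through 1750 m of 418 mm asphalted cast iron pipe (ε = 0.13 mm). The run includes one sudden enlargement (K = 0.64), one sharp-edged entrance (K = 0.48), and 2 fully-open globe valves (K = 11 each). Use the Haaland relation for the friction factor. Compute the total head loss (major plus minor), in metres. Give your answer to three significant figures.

H_L ≈ 19.8 m

V = 4Q/(πD²) = 2.070 m/s; V²/2g = 0.2183 m
Re = 5.62×10^5, ε/D = 3.11×10^-4 → f = 0.01613 (Haaland)
Major: h_f = f(L/D)·V²/2g = 0.01613·4187·0.2183 = 14.74 m
Minor: ΣK = 23.1; h_m = ΣK·V²/2g = 5.047 m
Total H_L = 14.74 + 5.047 = 19.79 m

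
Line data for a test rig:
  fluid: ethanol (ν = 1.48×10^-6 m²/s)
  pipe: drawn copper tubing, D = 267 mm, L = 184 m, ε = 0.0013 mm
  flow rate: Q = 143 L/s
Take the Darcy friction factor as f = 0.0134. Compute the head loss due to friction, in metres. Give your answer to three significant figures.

h_f ≈ 3.07 m

V = 4Q/(πD²) = 4·0.143/(π·0.267²) = 2.554 m/s
h_f = f(L/D)V²/(2g) = 0.01340·(184/0.267)·2.554²/(2·9.81) = 3.070 m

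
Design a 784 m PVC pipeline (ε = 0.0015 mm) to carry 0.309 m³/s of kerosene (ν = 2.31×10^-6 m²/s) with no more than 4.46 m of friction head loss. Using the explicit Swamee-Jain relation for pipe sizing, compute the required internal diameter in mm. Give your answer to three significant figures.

Swamee-Jain (Type III): D = 0.66·[ε^1.25·(LQ²/(gh_f))^4.75 + ν·Q^9.4·(L/(gh_f))^5.2]^0.04
LQ²/(gh_f) = 1.711; L/(gh_f) = 17.92
Term 1 = ε^1.25·(…)^4.75 = 6.73×10^-7; Term 2 = ν·Q^9.4·(…)^5.2 = 1.22×10^-4
D = 0.66·(6.73×10^-7 + 1.22×10^-4)^0.04 = 0.4604 m = 460 mm
Check: V = 1.86 m/s, Re = 3.70×10^5, f = 0.01387, h_f = 4.15 m ≈ 4.46 m ✓

D ≈ 460 mm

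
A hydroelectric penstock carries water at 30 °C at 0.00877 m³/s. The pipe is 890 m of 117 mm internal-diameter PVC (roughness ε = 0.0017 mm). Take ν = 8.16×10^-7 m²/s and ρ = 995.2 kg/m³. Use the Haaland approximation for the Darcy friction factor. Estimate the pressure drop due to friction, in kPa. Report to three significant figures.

V = 4Q/(πD²) = 4·0.00877/(π·0.117²) = 0.8157 m/s
Re = VD/ν = 0.8157·0.117/8.16×10^-7 = 1.17×10^5 → turbulent
ε/D = 0.0017/117 = 1.45×10^-5
Haaland: f = 0.01732
h_f = f(L/D)V²/(2g) = 0.01732·(890/0.117)·0.8157²/(2·9.81) = 4.467 m
Δp = ρg·h_f = 995.2·9.81·4.467 = 43.61 kPa

Δp ≈ 43.6 kPa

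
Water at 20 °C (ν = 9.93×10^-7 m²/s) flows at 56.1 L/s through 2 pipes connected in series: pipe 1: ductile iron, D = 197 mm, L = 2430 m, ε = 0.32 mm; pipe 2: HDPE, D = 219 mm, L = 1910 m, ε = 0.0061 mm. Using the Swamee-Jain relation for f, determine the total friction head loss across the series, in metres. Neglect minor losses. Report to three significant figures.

Pipe 1: V = 1.841 m/s, Re = 3.65×10^5, ε/D = 0.00162, f = 0.02289, h_1 = f(L/D)V²/2g = 48.75 m
Pipe 2: V = 1.489 m/s, Re = 3.28×10^5, ε/D = 2.79×10^-5, f = 0.01447, h_2 = f(L/D)V²/2g = 14.27 m
Series → Q common, losses add: H = Σh = 63.02 m

H ≈ 63.0 m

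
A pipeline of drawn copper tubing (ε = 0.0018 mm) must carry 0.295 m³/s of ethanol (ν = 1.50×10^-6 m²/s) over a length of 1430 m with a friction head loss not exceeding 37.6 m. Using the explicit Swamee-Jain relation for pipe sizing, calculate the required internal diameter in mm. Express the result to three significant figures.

Swamee-Jain (Type III): D = 0.66·[ε^1.25·(LQ²/(gh_f))^4.75 + ν·Q^9.4·(L/(gh_f))^5.2]^0.04
LQ²/(gh_f) = 0.3374; L/(gh_f) = 3.877
Term 1 = ε^1.25·(…)^4.75 = 3.78×10^-10; Term 2 = ν·Q^9.4·(…)^5.2 = 1.79×10^-8
D = 0.66·(3.78×10^-10 + 1.79×10^-8)^0.04 = 0.3236 m = 324 mm
Check: V = 3.59 m/s, Re = 7.74×10^5, f = 0.01224, h_f = 35.5 m ≈ 37.6 m ✓

D ≈ 324 mm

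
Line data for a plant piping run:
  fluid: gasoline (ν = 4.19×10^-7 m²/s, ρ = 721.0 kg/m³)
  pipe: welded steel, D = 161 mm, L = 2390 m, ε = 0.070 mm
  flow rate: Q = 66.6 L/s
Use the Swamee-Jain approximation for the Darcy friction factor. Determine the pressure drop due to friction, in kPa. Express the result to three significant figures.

Δp ≈ 958 kPa

V = 4Q/(πD²) = 4·0.0666/(π·0.161²) = 3.271 m/s
Re = VD/ν = 3.271·0.161/4.19×10^-7 = 1.26×10^6 → turbulent
ε/D = 0.070/161 = 4.35×10^-4
Swamee-Jain: f = 0.01673
h_f = f(L/D)V²/(2g) = 0.01673·(2390/0.161)·3.271²/(2·9.81) = 135.4 m
Δp = ρg·h_f = 721.0·9.81·135.4 = 957.9 kPa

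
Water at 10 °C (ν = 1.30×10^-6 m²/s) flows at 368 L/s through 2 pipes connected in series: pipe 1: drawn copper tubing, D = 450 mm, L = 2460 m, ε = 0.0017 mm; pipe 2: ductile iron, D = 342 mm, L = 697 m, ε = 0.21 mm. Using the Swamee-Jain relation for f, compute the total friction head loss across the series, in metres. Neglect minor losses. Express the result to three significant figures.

H ≈ 48.1 m

Pipe 1: V = 2.314 m/s, Re = 8.01×10^5, ε/D = 3.78×10^-6, f = 0.01214, h_1 = f(L/D)V²/2g = 18.10 m
Pipe 2: V = 4.006 m/s, Re = 1.05×10^6, ε/D = 6.14×10^-4, f = 0.01800, h_2 = f(L/D)V²/2g = 30.01 m
Series → Q common, losses add: H = Σh = 48.11 m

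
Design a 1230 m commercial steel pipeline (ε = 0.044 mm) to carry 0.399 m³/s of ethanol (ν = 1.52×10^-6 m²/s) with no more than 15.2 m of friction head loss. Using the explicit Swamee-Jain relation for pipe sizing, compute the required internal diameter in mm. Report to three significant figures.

Swamee-Jain (Type III): D = 0.66·[ε^1.25·(LQ²/(gh_f))^4.75 + ν·Q^9.4·(L/(gh_f))^5.2]^0.04
LQ²/(gh_f) = 1.313; L/(gh_f) = 8.249
Term 1 = ε^1.25·(…)^4.75 = 1.31×10^-5; Term 2 = ν·Q^9.4·(…)^5.2 = 1.57×10^-5
D = 0.66·(1.31×10^-5 + 1.57×10^-5)^0.04 = 0.4344 m = 434 mm
Check: V = 2.69 m/s, Re = 7.69×10^5, f = 0.01384, h_f = 14.5 m ≈ 15.2 m ✓

D ≈ 434 mm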